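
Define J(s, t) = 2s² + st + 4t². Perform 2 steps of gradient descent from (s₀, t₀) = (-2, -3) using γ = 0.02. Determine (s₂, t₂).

(-1.588, -2.0476)

∇J = (4s + t, s + 8t)
Step 1: at (-2, -3), ∇J = (-11, -26) → (-2, -3) − 0.02·(-11, -26) = (-1.78, -2.48)
Step 2: at (-1.78, -2.48), ∇J = (-9.6, -21.62) → (-1.78, -2.48) − 0.02·(-9.6, -21.62) = (-1.588, -2.0476)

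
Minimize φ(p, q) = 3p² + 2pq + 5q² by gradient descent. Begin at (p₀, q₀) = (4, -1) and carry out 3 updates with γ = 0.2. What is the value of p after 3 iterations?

∇φ = (6p + 2q, 2p + 10q)
(p₁, q₁) = (4, -1) − 0.2·(22, -2) = (-0.4, -0.6)
(p₂, q₂) = (-0.4, -0.6) − 0.2·(-3.6, -6.8) = (0.32, 0.76)
(p₃, q₃) = (0.32, 0.76) − 0.2·(3.44, 8.24) = (-0.368, -0.888)
p = -0.368

-0.368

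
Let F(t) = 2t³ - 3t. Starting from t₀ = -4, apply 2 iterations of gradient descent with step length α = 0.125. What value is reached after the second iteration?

-198.35546875

F′(t) = 6t² - 3
t₁ = -4 − 0.125·93 = -15.625
t₂ = -15.625 − 0.125·1461.84375 = -198.35546875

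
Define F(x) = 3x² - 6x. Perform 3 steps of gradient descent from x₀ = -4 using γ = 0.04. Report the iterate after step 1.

-2.8

F′(x) = 6x - 6
x₁ = -4 − 0.04·(-30) = -2.8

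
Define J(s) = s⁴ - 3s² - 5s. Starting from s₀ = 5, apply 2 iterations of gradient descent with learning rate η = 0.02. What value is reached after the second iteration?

J′(s) = 4s³ - 6s - 5
s₁ = 5 − 0.02·465 = -4.3
s₂ = -4.3 − 0.02·(-297.228) = 1.64456

1.64456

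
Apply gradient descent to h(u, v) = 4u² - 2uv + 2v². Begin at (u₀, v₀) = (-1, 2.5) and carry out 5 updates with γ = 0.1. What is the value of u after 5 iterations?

∇h = (8u - 2v, -2u + 4v)
Step 1: at (-1, 2.5), ∇h = (-13, 12) → (-1, 2.5) − 0.1·(-13, 12) = (0.3, 1.3)
Step 2: at (0.3, 1.3), ∇h = (-0.2, 4.6) → (0.3, 1.3) − 0.1·(-0.2, 4.6) = (0.32, 0.84)
Step 3: at (0.32, 0.84), ∇h = (0.88, 2.72) → (0.32, 0.84) − 0.1·(0.88, 2.72) = (0.232, 0.568)
Step 4: at (0.232, 0.568), ∇h = (0.72, 1.808) → (0.232, 0.568) − 0.1·(0.72, 1.808) = (0.16, 0.3872)
Step 5: at (0.16, 0.3872), ∇h = (0.5056, 1.2288) → (0.16, 0.3872) − 0.1·(0.5056, 1.2288) = (0.10944, 0.26432)
u = 0.10944

0.10944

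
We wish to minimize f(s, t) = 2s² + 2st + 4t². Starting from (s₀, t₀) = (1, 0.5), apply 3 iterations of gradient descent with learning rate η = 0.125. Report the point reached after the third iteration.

∇f = (4s + 2t, 2s + 8t)
Step 1: at (1, 0.5), ∇f = (5, 6) → (1, 0.5) − 0.125·(5, 6) = (0.375, -0.25)
Step 2: at (0.375, -0.25), ∇f = (1, -1.25) → (0.375, -0.25) − 0.125·(1, -1.25) = (0.25, -0.09375)
Step 3: at (0.25, -0.09375), ∇f = (0.8125, -0.25) → (0.25, -0.09375) − 0.125·(0.8125, -0.25) = (0.1484375, -0.0625)

(0.1484375, -0.0625)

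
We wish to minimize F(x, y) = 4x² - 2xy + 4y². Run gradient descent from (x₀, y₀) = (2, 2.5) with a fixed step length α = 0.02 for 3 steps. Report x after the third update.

1.405312

∇F = (8x - 2y, -2x + 8y)
(x₁, y₁) = (2, 2.5) − 0.02·(11, 16) = (1.78, 2.18)
(x₂, y₂) = (1.78, 2.18) − 0.02·(9.88, 13.88) = (1.5824, 1.9024)
(x₃, y₃) = (1.5824, 1.9024) − 0.02·(8.8544, 12.0544) = (1.405312, 1.661312)
x = 1.405312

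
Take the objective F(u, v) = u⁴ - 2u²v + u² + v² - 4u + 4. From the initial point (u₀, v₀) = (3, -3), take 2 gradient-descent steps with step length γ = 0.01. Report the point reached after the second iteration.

(1.23309344, -2.657368)

∇F = (4u³ - 4uv + 2u - 4, -2u² + 2v)
Step 1: at (3, -3), ∇F = (146, -24) → (3, -3) − 0.01·(146, -24) = (1.54, -2.76)
Step 2: at (1.54, -2.76), ∇F = (30.690656, -10.2632) → (1.54, -2.76) − 0.01·(30.690656, -10.2632) = (1.23309344, -2.657368)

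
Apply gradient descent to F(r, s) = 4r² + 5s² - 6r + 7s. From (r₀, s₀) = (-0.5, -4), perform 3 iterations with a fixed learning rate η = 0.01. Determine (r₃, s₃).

∇F = (8r - 6, 10s + 7)
Step 1: at (-0.5, -4), ∇F = (-10, -33) → (-0.5, -4) − 0.01·(-10, -33) = (-0.4, -3.67)
Step 2: at (-0.4, -3.67), ∇F = (-9.2, -29.7) → (-0.4, -3.67) − 0.01·(-9.2, -29.7) = (-0.308, -3.373)
Step 3: at (-0.308, -3.373), ∇F = (-8.464, -26.73) → (-0.308, -3.373) − 0.01·(-8.464, -26.73) = (-0.22336, -3.1057)

(-0.22336, -3.1057)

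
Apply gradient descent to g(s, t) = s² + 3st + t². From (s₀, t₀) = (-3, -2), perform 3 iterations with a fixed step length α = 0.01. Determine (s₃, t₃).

(-2.658588, -1.628287)

∇g = (2s + 3t, 3s + 2t)
(s₁, t₁) = (-3, -2) − 0.01·(-12, -13) = (-2.88, -1.87)
(s₂, t₂) = (-2.88, -1.87) − 0.01·(-11.37, -12.38) = (-2.7663, -1.7462)
(s₃, t₃) = (-2.7663, -1.7462) − 0.01·(-10.7712, -11.7913) = (-2.658588, -1.628287)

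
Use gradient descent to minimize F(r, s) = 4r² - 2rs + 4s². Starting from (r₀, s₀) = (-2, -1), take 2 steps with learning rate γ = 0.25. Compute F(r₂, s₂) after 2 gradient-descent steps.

∇F = (8r - 2s, -2r + 8s)
(r₁, s₁) = (-2, -1) − 0.25·(-14, -4) = (1.5, 0)
(r₂, s₂) = (1.5, 0) − 0.25·(12, -3) = (-1.5, 0.75)
F(-1.5, 0.75) = 13.5

13.5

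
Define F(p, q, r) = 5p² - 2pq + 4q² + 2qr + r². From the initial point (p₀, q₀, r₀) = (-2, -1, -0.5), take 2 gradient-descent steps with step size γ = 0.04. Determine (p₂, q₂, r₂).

(-0.832, -0.616, -0.2856)

∇F = (10p - 2q, -2p + 8q + 2r, 2q + 2r)
(p₁, q₁, r₁) = (-2, -1, -0.5) − 0.04·(-18, -5, -3) = (-1.28, -0.8, -0.38)
(p₂, q₂, r₂) = (-1.28, -0.8, -0.38) − 0.04·(-11.2, -4.6, -2.36) = (-0.832, -0.616, -0.2856)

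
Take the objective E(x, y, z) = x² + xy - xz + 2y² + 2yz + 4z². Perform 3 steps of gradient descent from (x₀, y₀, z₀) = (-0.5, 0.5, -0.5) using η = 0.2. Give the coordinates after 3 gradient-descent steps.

(-0.316, 0.216, 0.008)

∇E = (2x + y - z, x + 4y + 2z, -x + 2y + 8z)
(x₁, y₁, z₁) = (-0.5, 0.5, -0.5) − 0.2·(0, 0.5, -2.5) = (-0.5, 0.4, 0)
(x₂, y₂, z₂) = (-0.5, 0.4, 0) − 0.2·(-0.6, 1.1, 1.3) = (-0.38, 0.18, -0.26)
(x₃, y₃, z₃) = (-0.38, 0.18, -0.26) − 0.2·(-0.32, -0.18, -1.34) = (-0.316, 0.216, 0.008)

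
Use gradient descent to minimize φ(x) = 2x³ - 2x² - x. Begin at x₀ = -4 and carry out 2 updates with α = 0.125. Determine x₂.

-266.32421875

φ′(x) = 6x² - 4x - 1
Step 1: φ′(-4) = 111; x₁ = -4 − 0.125·111 = -17.875
Step 2: φ′(-17.875) = 1987.59375; x₂ = -17.875 − 0.125·1987.59375 = -266.32421875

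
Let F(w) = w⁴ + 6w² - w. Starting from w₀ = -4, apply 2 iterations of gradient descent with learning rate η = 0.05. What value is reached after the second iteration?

F′(w) = 4w³ + 12w - 1
Step 1: F′(-4) = -305; w₁ = -4 − 0.05·(-305) = 11.25
Step 2: F′(11.25) = 5829.3125; w₂ = 11.25 − 0.05·5829.3125 = -280.215625

-280.215625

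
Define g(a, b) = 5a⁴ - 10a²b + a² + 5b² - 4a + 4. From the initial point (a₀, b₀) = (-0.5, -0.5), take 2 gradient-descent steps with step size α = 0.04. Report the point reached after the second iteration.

(0.16, -0.12)

∇g = (20a³ - 20ab + 2a - 4, -10a² + 10b)
Step 1: at (-0.5, -0.5), ∇g = (-12.5, -7.5) → (-0.5, -0.5) − 0.04·(-12.5, -7.5) = (0, -0.2)
Step 2: at (0, -0.2), ∇g = (-4, -2) → (0, -0.2) − 0.04·(-4, -2) = (0.16, -0.12)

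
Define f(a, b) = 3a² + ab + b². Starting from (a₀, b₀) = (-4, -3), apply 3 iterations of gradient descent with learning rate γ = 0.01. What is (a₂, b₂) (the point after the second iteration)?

(-3.4772, -2.8047)

∇f = (6a + b, a + 2b)
(a₁, b₁) = (-4, -3) − 0.01·(-27, -10) = (-3.73, -2.9)
(a₂, b₂) = (-3.73, -2.9) − 0.01·(-25.28, -9.53) = (-3.4772, -2.8047)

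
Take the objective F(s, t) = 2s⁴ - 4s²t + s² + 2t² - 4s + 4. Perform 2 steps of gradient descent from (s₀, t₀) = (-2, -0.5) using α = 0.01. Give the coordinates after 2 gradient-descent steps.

(-0.96704, -0.2496)

∇F = (8s³ - 8st + 2s - 4, -4s² + 4t)
Step 1: at (-2, -0.5), ∇F = (-80, -18) → (-2, -0.5) − 0.01·(-80, -18) = (-1.2, -0.32)
Step 2: at (-1.2, -0.32), ∇F = (-23.296, -7.04) → (-1.2, -0.32) − 0.01·(-23.296, -7.04) = (-0.96704, -0.2496)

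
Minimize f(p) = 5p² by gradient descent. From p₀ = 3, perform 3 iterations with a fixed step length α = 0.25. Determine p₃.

f′(p) = 10p
p₁ = 3 − 0.25·30 = -4.5
p₂ = -4.5 − 0.25·(-45) = 6.75
p₃ = 6.75 − 0.25·67.5 = -10.125

-10.125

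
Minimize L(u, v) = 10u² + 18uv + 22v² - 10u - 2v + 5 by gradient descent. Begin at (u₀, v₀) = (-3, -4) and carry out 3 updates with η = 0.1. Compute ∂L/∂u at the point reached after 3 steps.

∇L = (20u + 18v - 10, 18u + 44v - 2)
Step 1: at (-3, -4), ∇L = (-142, -232) → (-3, -4) − 0.1·(-142, -232) = (11.2, 19.2)
Step 2: at (11.2, 19.2), ∇L = (559.6, 1044.4) → (11.2, 19.2) − 0.1·(559.6, 1044.4) = (-44.76, -85.24)
Step 3: at (-44.76, -85.24), ∇L = (-2439.52, -4558.24) → (-44.76, -85.24) − 0.1·(-2439.52, -4558.24) = (199.192, 370.584)
∂L/∂u at (199.192, 370.584) = 10644.352

10644.352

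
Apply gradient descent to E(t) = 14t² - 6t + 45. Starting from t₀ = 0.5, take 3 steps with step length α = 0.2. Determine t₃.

-27.596

E′(t) = 28t - 6
t₁ = 0.5 − 0.2·8 = -1.1
t₂ = -1.1 − 0.2·(-36.8) = 6.26
t₃ = 6.26 − 0.2·169.28 = -27.596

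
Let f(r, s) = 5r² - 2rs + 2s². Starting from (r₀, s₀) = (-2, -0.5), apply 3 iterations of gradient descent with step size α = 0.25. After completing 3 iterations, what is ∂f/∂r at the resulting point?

80.875

∇f = (10r - 2s, -2r + 4s)
(r₁, s₁) = (-2, -0.5) − 0.25·(-19, 2) = (2.75, -1)
(r₂, s₂) = (2.75, -1) − 0.25·(29.5, -9.5) = (-4.625, 1.375)
(r₃, s₃) = (-4.625, 1.375) − 0.25·(-49, 14.75) = (7.625, -2.3125)
∂f/∂r at (7.625, -2.3125) = 80.875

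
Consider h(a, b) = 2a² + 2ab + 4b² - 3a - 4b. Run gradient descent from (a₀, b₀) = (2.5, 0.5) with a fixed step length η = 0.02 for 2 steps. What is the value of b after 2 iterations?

∇h = (4a + 2b - 3, 2a + 8b - 4)
(a₁, b₁) = (2.5, 0.5) − 0.02·(8, 5) = (2.34, 0.4)
(a₂, b₂) = (2.34, 0.4) − 0.02·(7.16, 3.88) = (2.1968, 0.3224)
b = 0.3224

0.3224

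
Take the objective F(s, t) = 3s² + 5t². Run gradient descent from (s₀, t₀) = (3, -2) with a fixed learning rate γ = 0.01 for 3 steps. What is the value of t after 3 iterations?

∇F = (6s, 10t)
Step 1: at (3, -2), ∇F = (18, -20) → (3, -2) − 0.01·(18, -20) = (2.82, -1.8)
Step 2: at (2.82, -1.8), ∇F = (16.92, -18) → (2.82, -1.8) − 0.01·(16.92, -18) = (2.6508, -1.62)
Step 3: at (2.6508, -1.62), ∇F = (15.9048, -16.2) → (2.6508, -1.62) − 0.01·(15.9048, -16.2) = (2.491752, -1.458)
t = -1.458

-1.458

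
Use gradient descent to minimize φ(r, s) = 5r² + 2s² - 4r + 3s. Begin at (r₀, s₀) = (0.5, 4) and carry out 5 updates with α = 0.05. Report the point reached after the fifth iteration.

∇φ = (10r - 4, 4s + 3)
Step 1: at (0.5, 4), ∇φ = (1, 19) → (0.5, 4) − 0.05·(1, 19) = (0.45, 3.05)
Step 2: at (0.45, 3.05), ∇φ = (0.5, 15.2) → (0.45, 3.05) − 0.05·(0.5, 15.2) = (0.425, 2.29)
Step 3: at (0.425, 2.29), ∇φ = (0.25, 12.16) → (0.425, 2.29) − 0.05·(0.25, 12.16) = (0.4125, 1.682)
Step 4: at (0.4125, 1.682), ∇φ = (0.125, 9.728) → (0.4125, 1.682) − 0.05·(0.125, 9.728) = (0.40625, 1.1956)
Step 5: at (0.40625, 1.1956), ∇φ = (0.0625, 7.7824) → (0.40625, 1.1956) − 0.05·(0.0625, 7.7824) = (0.403125, 0.80648)

(0.403125, 0.80648)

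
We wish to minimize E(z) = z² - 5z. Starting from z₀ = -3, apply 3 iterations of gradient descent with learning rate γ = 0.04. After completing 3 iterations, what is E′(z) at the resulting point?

-8.565568

E′(z) = 2z - 5
Step 1: E′(-3) = -11; z₁ = -3 − 0.04·(-11) = -2.56
Step 2: E′(-2.56) = -10.12; z₂ = -2.56 − 0.04·(-10.12) = -2.1552
Step 3: E′(-2.1552) = -9.3104; z₃ = -2.1552 − 0.04·(-9.3104) = -1.782784
E′(z) at (-1.782784) = -8.565568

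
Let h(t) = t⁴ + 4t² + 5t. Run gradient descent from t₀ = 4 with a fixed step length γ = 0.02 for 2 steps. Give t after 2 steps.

h′(t) = 4t³ + 8t + 5
t₁ = 4 − 0.02·293 = -1.86
t₂ = -1.86 − 0.02·(-35.619424) = -1.14761152

-1.14761152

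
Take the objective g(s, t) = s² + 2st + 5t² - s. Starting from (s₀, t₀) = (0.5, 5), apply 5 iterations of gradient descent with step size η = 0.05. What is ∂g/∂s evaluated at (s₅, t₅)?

-1.0056

∇g = (2s + 2t - 1, 2s + 10t)
(s₁, t₁) = (0.5, 5) − 0.05·(10, 51) = (0, 2.45)
(s₂, t₂) = (0, 2.45) − 0.05·(3.9, 24.5) = (-0.195, 1.225)
(s₃, t₃) = (-0.195, 1.225) − 0.05·(1.06, 11.86) = (-0.248, 0.632)
(s₄, t₄) = (-0.248, 0.632) − 0.05·(-0.232, 5.824) = (-0.2364, 0.3408)
(s₅, t₅) = (-0.2364, 0.3408) − 0.05·(-0.7912, 2.9352) = (-0.19684, 0.19404)
∂g/∂s at (-0.19684, 0.19404) = -1.0056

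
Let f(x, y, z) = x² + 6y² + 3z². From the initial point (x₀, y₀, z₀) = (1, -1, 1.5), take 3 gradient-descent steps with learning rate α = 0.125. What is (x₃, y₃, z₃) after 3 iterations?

∇f = (2x, 12y, 6z)
(x₁, y₁, z₁) = (1, -1, 1.5) − 0.125·(2, -12, 9) = (0.75, 0.5, 0.375)
(x₂, y₂, z₂) = (0.75, 0.5, 0.375) − 0.125·(1.5, 6, 2.25) = (0.5625, -0.25, 0.09375)
(x₃, y₃, z₃) = (0.5625, -0.25, 0.09375) − 0.125·(1.125, -3, 0.5625) = (0.421875, 0.125, 0.0234375)

(0.421875, 0.125, 0.0234375)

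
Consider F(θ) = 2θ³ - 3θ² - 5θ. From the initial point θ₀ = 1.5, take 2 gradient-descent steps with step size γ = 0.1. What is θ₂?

F′(θ) = 6θ² - 6θ - 5
Step 1: F′(1.5) = -0.5; θ₁ = 1.5 − 0.1·(-0.5) = 1.55
Step 2: F′(1.55) = 0.115; θ₂ = 1.55 − 0.1·0.115 = 1.5385

1.5385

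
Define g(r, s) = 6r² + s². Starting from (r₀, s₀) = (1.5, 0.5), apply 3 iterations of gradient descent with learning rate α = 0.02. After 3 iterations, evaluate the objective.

∇g = (12r, 2s)
Step 1: at (1.5, 0.5), ∇g = (18, 1) → (1.5, 0.5) − 0.02·(18, 1) = (1.14, 0.48)
Step 2: at (1.14, 0.48), ∇g = (13.68, 0.96) → (1.14, 0.48) − 0.02·(13.68, 0.96) = (0.8664, 0.4608)
Step 3: at (0.8664, 0.4608), ∇g = (10.3968, 0.9216) → (0.8664, 0.4608) − 0.02·(10.3968, 0.9216) = (0.658464, 0.442368)
g(0.658464, 0.442368) = 2.7971384832

2.7971384832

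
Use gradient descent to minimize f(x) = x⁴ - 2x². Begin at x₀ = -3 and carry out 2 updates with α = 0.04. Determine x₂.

0.87956736

f′(x) = 4x³ - 4x
Step 1: f′(-3) = -96; x₁ = -3 − 0.04·(-96) = 0.84
Step 2: f′(0.84) = -0.989184; x₂ = 0.84 − 0.04·(-0.989184) = 0.87956736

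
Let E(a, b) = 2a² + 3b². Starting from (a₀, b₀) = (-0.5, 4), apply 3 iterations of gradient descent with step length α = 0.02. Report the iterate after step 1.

(-0.46, 3.52)

∇E = (4a, 6b)
(a₁, b₁) = (-0.5, 4) − 0.02·(-2, 24) = (-0.46, 3.52)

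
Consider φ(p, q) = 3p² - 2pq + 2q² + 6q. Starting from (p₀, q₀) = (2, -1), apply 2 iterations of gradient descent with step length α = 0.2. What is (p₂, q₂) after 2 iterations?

∇φ = (6p - 2q, -2p + 4q + 6)
Step 1: at (2, -1), ∇φ = (14, -2) → (2, -1) − 0.2·(14, -2) = (-0.8, -0.6)
Step 2: at (-0.8, -0.6), ∇φ = (-3.6, 5.2) → (-0.8, -0.6) − 0.2·(-3.6, 5.2) = (-0.08, -1.64)

(-0.08, -1.64)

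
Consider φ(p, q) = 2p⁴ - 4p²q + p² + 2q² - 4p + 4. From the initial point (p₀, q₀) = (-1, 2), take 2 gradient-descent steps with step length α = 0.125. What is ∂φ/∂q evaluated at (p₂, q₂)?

5.6083984375

∇φ = (8p³ - 8pq + 2p - 4, -4p² + 4q)
(p₁, q₁) = (-1, 2) − 0.125·(2, 4) = (-1.25, 1.5)
(p₂, q₂) = (-1.25, 1.5) − 0.125·(-7.125, -0.25) = (-0.359375, 1.53125)
∂φ/∂q at (-0.359375, 1.53125) = 5.6083984375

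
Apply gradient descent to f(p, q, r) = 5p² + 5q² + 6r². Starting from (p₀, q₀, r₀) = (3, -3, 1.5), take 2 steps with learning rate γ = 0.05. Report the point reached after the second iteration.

∇f = (10p, 10q, 12r)
Step 1: at (3, -3, 1.5), ∇f = (30, -30, 18) → (3, -3, 1.5) − 0.05·(30, -30, 18) = (1.5, -1.5, 0.6)
Step 2: at (1.5, -1.5, 0.6), ∇f = (15, -15, 7.2) → (1.5, -1.5, 0.6) − 0.05·(15, -15, 7.2) = (0.75, -0.75, 0.24)

(0.75, -0.75, 0.24)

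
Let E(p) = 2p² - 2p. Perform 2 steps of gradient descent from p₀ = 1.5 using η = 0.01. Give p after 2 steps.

1.4216

E′(p) = 4p - 2
Step 1: E′(1.5) = 4; p₁ = 1.5 − 0.01·4 = 1.46
Step 2: E′(1.46) = 3.84; p₂ = 1.46 − 0.01·3.84 = 1.4216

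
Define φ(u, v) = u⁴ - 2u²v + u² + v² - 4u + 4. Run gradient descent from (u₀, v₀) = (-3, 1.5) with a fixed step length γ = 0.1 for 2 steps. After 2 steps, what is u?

∇φ = (4u³ - 4uv + 2u - 4, -2u² + 2v)
(u₁, v₁) = (-3, 1.5) − 0.1·(-100, -15) = (7, 3)
(u₂, v₂) = (7, 3) − 0.1·(1298, -92) = (-122.8, 12.2)
u = -122.8

-122.8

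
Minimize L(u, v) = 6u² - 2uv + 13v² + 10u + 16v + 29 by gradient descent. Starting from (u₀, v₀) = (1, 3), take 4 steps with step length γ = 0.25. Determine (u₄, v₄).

∇L = (12u - 2v + 10, -2u + 26v + 16)
(u₁, v₁) = (1, 3) − 0.25·(16, 92) = (-3, -20)
(u₂, v₂) = (-3, -20) − 0.25·(14, -498) = (-6.5, 104.5)
(u₃, v₃) = (-6.5, 104.5) − 0.25·(-277, 2746) = (62.75, -582)
(u₄, v₄) = (62.75, -582) − 0.25·(1927, -15241.5) = (-419, 3228.375)

(-419, 3228.375)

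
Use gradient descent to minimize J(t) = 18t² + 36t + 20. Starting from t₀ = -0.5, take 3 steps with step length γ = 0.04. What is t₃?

J′(t) = 36t + 36
Step 1: J′(-0.5) = 18; t₁ = -0.5 − 0.04·18 = -1.22
Step 2: J′(-1.22) = -7.92; t₂ = -1.22 − 0.04·(-7.92) = -0.9032
Step 3: J′(-0.9032) = 3.4848; t₃ = -0.9032 − 0.04·3.4848 = -1.042592

-1.042592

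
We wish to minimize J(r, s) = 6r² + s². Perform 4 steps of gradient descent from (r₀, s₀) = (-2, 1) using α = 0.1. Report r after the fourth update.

∇J = (12r, 2s)
(r₁, s₁) = (-2, 1) − 0.1·(-24, 2) = (0.4, 0.8)
(r₂, s₂) = (0.4, 0.8) − 0.1·(4.8, 1.6) = (-0.08, 0.64)
(r₃, s₃) = (-0.08, 0.64) − 0.1·(-0.96, 1.28) = (0.016, 0.512)
(r₄, s₄) = (0.016, 0.512) − 0.1·(0.192, 1.024) = (-0.0032, 0.4096)
r = -0.0032

-0.0032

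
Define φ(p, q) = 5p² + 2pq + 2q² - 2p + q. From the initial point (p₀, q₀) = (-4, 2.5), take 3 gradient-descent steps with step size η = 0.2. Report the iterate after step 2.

∇φ = (10p + 2q - 2, 2p + 4q + 1)
Step 1: at (-4, 2.5), ∇φ = (-37, 3) → (-4, 2.5) − 0.2·(-37, 3) = (3.4, 1.9)
Step 2: at (3.4, 1.9), ∇φ = (35.8, 15.4) → (3.4, 1.9) − 0.2·(35.8, 15.4) = (-3.76, -1.18)

(-3.76, -1.18)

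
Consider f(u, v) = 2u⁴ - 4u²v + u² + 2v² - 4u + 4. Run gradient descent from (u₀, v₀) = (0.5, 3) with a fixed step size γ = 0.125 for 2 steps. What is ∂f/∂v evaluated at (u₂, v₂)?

∇f = (8u³ - 8uv + 2u - 4, -4u² + 4v)
Step 1: at (0.5, 3), ∇f = (-14, 11) → (0.5, 3) − 0.125·(-14, 11) = (2.25, 1.625)
Step 2: at (2.25, 1.625), ∇f = (62.375, -13.75) → (2.25, 1.625) − 0.125·(62.375, -13.75) = (-5.546875, 3.34375)
∂f/∂v at (-5.546875, 3.34375) = -109.6962890625

-109.6962890625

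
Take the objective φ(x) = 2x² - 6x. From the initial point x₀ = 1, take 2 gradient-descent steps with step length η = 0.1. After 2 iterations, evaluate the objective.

-4.4352

φ′(x) = 4x - 6
x₁ = 1 − 0.1·(-2) = 1.2
x₂ = 1.2 − 0.1·(-1.2) = 1.32
φ(1.32) = -4.4352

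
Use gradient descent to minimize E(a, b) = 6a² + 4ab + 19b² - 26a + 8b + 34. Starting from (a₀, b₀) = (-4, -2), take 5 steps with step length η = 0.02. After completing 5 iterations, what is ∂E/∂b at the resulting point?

∇E = (12a + 4b - 26, 4a + 38b + 8)
Step 1: at (-4, -2), ∇E = (-82, -84) → (-4, -2) − 0.02·(-82, -84) = (-2.36, -0.32)
Step 2: at (-2.36, -0.32), ∇E = (-55.6, -13.6) → (-2.36, -0.32) − 0.02·(-55.6, -13.6) = (-1.248, -0.048)
Step 3: at (-1.248, -0.048), ∇E = (-41.168, 1.184) → (-1.248, -0.048) − 0.02·(-41.168, 1.184) = (-0.42464, -0.07168)
Step 4: at (-0.42464, -0.07168), ∇E = (-31.3824, 3.5776) → (-0.42464, -0.07168) − 0.02·(-31.3824, 3.5776) = (0.203008, -0.143232)
Step 5: at (0.203008, -0.143232), ∇E = (-24.136832, 3.369216) → (0.203008, -0.143232) − 0.02·(-24.136832, 3.369216) = (0.68574464, -0.21061632)
∂E/∂b at (0.68574464, -0.21061632) = 2.7395584

2.7395584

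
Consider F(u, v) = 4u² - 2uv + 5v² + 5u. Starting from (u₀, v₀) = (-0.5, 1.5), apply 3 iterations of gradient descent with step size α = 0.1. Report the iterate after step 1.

(-0.3, -0.1)

∇F = (8u - 2v + 5, -2u + 10v)
Step 1: at (-0.5, 1.5), ∇F = (-2, 16) → (-0.5, 1.5) − 0.1·(-2, 16) = (-0.3, -0.1)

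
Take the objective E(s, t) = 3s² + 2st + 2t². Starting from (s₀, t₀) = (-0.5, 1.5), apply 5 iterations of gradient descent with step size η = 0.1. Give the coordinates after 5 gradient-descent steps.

∇E = (6s + 2t, 2s + 4t)
Step 1: at (-0.5, 1.5), ∇E = (0, 5) → (-0.5, 1.5) − 0.1·(0, 5) = (-0.5, 1)
Step 2: at (-0.5, 1), ∇E = (-1, 3) → (-0.5, 1) − 0.1·(-1, 3) = (-0.4, 0.7)
Step 3: at (-0.4, 0.7), ∇E = (-1, 2) → (-0.4, 0.7) − 0.1·(-1, 2) = (-0.3, 0.5)
Step 4: at (-0.3, 0.5), ∇E = (-0.8, 1.4) → (-0.3, 0.5) − 0.1·(-0.8, 1.4) = (-0.22, 0.36)
Step 5: at (-0.22, 0.36), ∇E = (-0.6, 1) → (-0.22, 0.36) − 0.1·(-0.6, 1) = (-0.16, 0.26)

(-0.16, 0.26)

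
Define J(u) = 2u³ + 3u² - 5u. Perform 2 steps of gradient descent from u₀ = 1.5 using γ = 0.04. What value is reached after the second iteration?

J′(u) = 6u² + 6u - 5
Step 1: J′(1.5) = 17.5; u₁ = 1.5 − 0.04·17.5 = 0.8
Step 2: J′(0.8) = 3.64; u₂ = 0.8 − 0.04·3.64 = 0.6544

0.6544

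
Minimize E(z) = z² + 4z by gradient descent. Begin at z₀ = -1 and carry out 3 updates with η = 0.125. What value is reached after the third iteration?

E′(z) = 2z + 4
z₁ = -1 − 0.125·2 = -1.25
z₂ = -1.25 − 0.125·1.5 = -1.4375
z₃ = -1.4375 − 0.125·1.125 = -1.578125

-1.578125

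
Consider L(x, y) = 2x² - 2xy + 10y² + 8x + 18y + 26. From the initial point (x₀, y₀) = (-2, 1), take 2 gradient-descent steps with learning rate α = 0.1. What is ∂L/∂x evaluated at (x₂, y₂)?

-4.16

∇L = (4x - 2y + 8, -2x + 20y + 18)
(x₁, y₁) = (-2, 1) − 0.1·(-2, 42) = (-1.8, -3.2)
(x₂, y₂) = (-1.8, -3.2) − 0.1·(7.2, -42.4) = (-2.52, 1.04)
∂L/∂x at (-2.52, 1.04) = -4.16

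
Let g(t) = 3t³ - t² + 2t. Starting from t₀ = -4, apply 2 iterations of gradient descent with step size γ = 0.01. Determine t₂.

g′(t) = 9t² - 2t + 2
t₁ = -4 − 0.01·154 = -5.54
t₂ = -5.54 − 0.01·289.3044 = -8.433044

-8.433044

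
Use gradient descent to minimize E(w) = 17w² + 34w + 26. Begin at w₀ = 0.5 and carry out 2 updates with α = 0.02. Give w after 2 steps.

-0.8464

E′(w) = 34w + 34
w₁ = 0.5 − 0.02·51 = -0.52
w₂ = -0.52 − 0.02·16.32 = -0.8464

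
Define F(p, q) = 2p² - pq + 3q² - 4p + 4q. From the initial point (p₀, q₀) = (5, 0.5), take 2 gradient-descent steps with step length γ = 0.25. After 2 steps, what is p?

∇F = (4p - q - 4, -p + 6q + 4)
(p₁, q₁) = (5, 0.5) − 0.25·(15.5, 2) = (1.125, 0)
(p₂, q₂) = (1.125, 0) − 0.25·(0.5, 2.875) = (1, -0.71875)
p = 1

1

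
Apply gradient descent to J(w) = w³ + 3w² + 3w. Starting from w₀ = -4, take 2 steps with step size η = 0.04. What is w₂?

J′(w) = 3w² + 6w + 3
w₁ = -4 − 0.04·27 = -5.08
w₂ = -5.08 − 0.04·49.9392 = -7.077568

-7.077568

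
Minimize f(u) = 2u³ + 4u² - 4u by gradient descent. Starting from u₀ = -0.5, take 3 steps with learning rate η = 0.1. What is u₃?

0.37921665

f′(u) = 6u² + 8u - 4
Step 1: f′(-0.5) = -6.5; u₁ = -0.5 − 0.1·(-6.5) = 0.15
Step 2: f′(0.15) = -2.665; u₂ = 0.15 − 0.1·(-2.665) = 0.4165
Step 3: f′(0.4165) = 0.3728335; u₃ = 0.4165 − 0.1·0.3728335 = 0.37921665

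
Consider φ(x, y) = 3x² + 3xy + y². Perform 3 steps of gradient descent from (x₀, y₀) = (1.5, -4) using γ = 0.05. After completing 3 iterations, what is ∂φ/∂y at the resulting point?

∇φ = (6x + 3y, 3x + 2y)
Step 1: at (1.5, -4), ∇φ = (-3, -3.5) → (1.5, -4) − 0.05·(-3, -3.5) = (1.65, -3.825)
Step 2: at (1.65, -3.825), ∇φ = (-1.575, -2.7) → (1.65, -3.825) − 0.05·(-1.575, -2.7) = (1.72875, -3.69)
Step 3: at (1.72875, -3.69), ∇φ = (-0.6975, -2.19375) → (1.72875, -3.69) − 0.05·(-0.6975, -2.19375) = (1.763625, -3.5803125)
∂φ/∂y at (1.763625, -3.5803125) = -1.86975

-1.86975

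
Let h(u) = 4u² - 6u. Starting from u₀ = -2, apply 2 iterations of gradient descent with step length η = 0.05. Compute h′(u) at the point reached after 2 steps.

-7.92

h′(u) = 8u - 6
u₁ = -2 − 0.05·(-22) = -0.9
u₂ = -0.9 − 0.05·(-13.2) = -0.24
h′(u) at (-0.24) = -7.92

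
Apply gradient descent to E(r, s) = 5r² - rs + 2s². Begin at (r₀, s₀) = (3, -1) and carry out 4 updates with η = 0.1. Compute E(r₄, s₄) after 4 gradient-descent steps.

∇E = (10r - s, -r + 4s)
(r₁, s₁) = (3, -1) − 0.1·(31, -7) = (-0.1, -0.3)
(r₂, s₂) = (-0.1, -0.3) − 0.1·(-0.7, -1.1) = (-0.03, -0.19)
(r₃, s₃) = (-0.03, -0.19) − 0.1·(-0.11, -0.73) = (-0.019, -0.117)
(r₄, s₄) = (-0.019, -0.117) − 0.1·(-0.073, -0.449) = (-0.0117, -0.0721)
E(-0.0117, -0.0721) = 0.0102377

0.0102377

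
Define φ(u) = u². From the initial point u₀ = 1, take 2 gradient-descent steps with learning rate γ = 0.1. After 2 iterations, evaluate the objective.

φ′(u) = 2u
u₁ = 1 − 0.1·2 = 0.8
u₂ = 0.8 − 0.1·1.6 = 0.64
φ(0.64) = 0.4096

0.4096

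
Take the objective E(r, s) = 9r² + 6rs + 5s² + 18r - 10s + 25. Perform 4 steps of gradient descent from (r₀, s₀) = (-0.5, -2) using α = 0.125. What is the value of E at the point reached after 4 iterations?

∇E = (18r + 6s + 18, 6r + 10s - 10)
(r₁, s₁) = (-0.5, -2) − 0.125·(-3, -33) = (-0.125, 2.125)
(r₂, s₂) = (-0.125, 2.125) − 0.125·(28.5, 10.5) = (-3.6875, 0.8125)
(r₃, s₃) = (-3.6875, 0.8125) − 0.125·(-43.5, -24) = (1.75, 3.8125)
(r₄, s₄) = (1.75, 3.8125) − 0.125·(72.375, 38.625) = (-7.296875, -1.015625)
E(-7.296875, -1.015625) = 432.634765625

432.634765625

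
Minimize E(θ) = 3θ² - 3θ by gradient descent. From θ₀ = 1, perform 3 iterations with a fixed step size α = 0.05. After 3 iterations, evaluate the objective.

E′(θ) = 6θ - 3
Step 1: E′(1) = 3; θ₁ = 1 − 0.05·3 = 0.85
Step 2: E′(0.85) = 2.1; θ₂ = 0.85 − 0.05·2.1 = 0.745
Step 3: E′(0.745) = 1.47; θ₃ = 0.745 − 0.05·1.47 = 0.6715
E(0.6715) = -0.66176325

-0.66176325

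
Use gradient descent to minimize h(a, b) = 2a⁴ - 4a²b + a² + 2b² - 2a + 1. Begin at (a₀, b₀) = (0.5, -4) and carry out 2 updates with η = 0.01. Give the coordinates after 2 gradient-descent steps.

(0.24587968, -3.672176)

∇h = (8a³ - 8ab + 2a - 2, -4a² + 4b)
(a₁, b₁) = (0.5, -4) − 0.01·(16, -17) = (0.34, -3.83)
(a₂, b₂) = (0.34, -3.83) − 0.01·(9.412032, -15.7824) = (0.24587968, -3.672176)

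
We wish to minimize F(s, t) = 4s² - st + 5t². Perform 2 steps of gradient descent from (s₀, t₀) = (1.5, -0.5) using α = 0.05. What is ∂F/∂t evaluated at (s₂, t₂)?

-0.95375

∇F = (8s - t, -s + 10t)
Step 1: at (1.5, -0.5), ∇F = (12.5, -6.5) → (1.5, -0.5) − 0.05·(12.5, -6.5) = (0.875, -0.175)
Step 2: at (0.875, -0.175), ∇F = (7.175, -2.625) → (0.875, -0.175) − 0.05·(7.175, -2.625) = (0.51625, -0.04375)
∂F/∂t at (0.51625, -0.04375) = -0.95375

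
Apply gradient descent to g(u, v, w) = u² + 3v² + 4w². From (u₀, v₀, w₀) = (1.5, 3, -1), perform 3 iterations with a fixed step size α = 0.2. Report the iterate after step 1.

∇g = (2u, 6v, 8w)
Step 1: at (1.5, 3, -1), ∇g = (3, 18, -8) → (1.5, 3, -1) − 0.2·(3, 18, -8) = (0.9, -0.6, 0.6)

(0.9, -0.6, 0.6)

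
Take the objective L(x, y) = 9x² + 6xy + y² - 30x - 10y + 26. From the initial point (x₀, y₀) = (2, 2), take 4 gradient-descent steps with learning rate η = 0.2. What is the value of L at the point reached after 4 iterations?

∇L = (18x + 6y - 30, 6x + 2y - 10)
Step 1: at (2, 2), ∇L = (18, 6) → (2, 2) − 0.2·(18, 6) = (-1.6, 0.8)
Step 2: at (-1.6, 0.8), ∇L = (-54, -18) → (-1.6, 0.8) − 0.2·(-54, -18) = (9.2, 4.4)
Step 3: at (9.2, 4.4), ∇L = (162, 54) → (9.2, 4.4) − 0.2·(162, 54) = (-23.2, -6.4)
Step 4: at (-23.2, -6.4), ∇L = (-486, -162) → (-23.2, -6.4) − 0.2·(-486, -162) = (74, 26)
L(74, 26) = 59050

59050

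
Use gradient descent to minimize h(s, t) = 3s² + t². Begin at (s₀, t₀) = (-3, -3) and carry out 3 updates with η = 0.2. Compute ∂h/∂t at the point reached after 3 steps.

-1.296

∇h = (6s, 2t)
(s₁, t₁) = (-3, -3) − 0.2·(-18, -6) = (0.6, -1.8)
(s₂, t₂) = (0.6, -1.8) − 0.2·(3.6, -3.6) = (-0.12, -1.08)
(s₃, t₃) = (-0.12, -1.08) − 0.2·(-0.72, -2.16) = (0.024, -0.648)
∂h/∂t at (0.024, -0.648) = -1.296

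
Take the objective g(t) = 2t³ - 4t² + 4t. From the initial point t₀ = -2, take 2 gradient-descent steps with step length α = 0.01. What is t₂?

-3.032416

g′(t) = 6t² - 8t + 4
t₁ = -2 − 0.01·44 = -2.44
t₂ = -2.44 − 0.01·59.2416 = -3.032416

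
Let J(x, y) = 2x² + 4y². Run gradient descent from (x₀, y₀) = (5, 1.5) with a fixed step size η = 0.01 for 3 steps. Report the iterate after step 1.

∇J = (4x, 8y)
Step 1: at (5, 1.5), ∇J = (20, 12) → (5, 1.5) − 0.01·(20, 12) = (4.8, 1.38)

(4.8, 1.38)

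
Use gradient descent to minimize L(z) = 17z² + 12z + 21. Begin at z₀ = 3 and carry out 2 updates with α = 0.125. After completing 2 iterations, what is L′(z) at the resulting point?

L′(z) = 34z + 12
Step 1: L′(3) = 114; z₁ = 3 − 0.125·114 = -11.25
Step 2: L′(-11.25) = -370.5; z₂ = -11.25 − 0.125·(-370.5) = 35.0625
L′(z) at (35.0625) = 1204.125

1204.125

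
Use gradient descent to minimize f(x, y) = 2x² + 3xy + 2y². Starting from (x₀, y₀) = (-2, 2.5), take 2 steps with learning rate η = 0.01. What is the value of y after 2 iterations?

2.42145

∇f = (4x + 3y, 3x + 4y)
(x₁, y₁) = (-2, 2.5) − 0.01·(-0.5, 4) = (-1.995, 2.46)
(x₂, y₂) = (-1.995, 2.46) − 0.01·(-0.6, 3.855) = (-1.989, 2.42145)
y = 2.42145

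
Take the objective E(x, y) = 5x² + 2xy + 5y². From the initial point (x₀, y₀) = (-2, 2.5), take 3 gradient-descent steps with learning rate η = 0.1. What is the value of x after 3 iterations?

-0.02

∇E = (10x + 2y, 2x + 10y)
Step 1: at (-2, 2.5), ∇E = (-15, 21) → (-2, 2.5) − 0.1·(-15, 21) = (-0.5, 0.4)
Step 2: at (-0.5, 0.4), ∇E = (-4.2, 3) → (-0.5, 0.4) − 0.1·(-4.2, 3) = (-0.08, 0.1)
Step 3: at (-0.08, 0.1), ∇E = (-0.6, 0.84) → (-0.08, 0.1) − 0.1·(-0.6, 0.84) = (-0.02, 0.016)
x = -0.02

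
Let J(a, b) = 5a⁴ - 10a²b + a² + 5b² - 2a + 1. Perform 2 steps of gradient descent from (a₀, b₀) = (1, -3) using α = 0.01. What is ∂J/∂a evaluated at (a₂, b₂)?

∇J = (20a³ - 20ab + 2a - 2, -10a² + 10b)
Step 1: at (1, -3), ∇J = (80, -40) → (1, -3) − 0.01·(80, -40) = (0.2, -2.6)
Step 2: at (0.2, -2.6), ∇J = (8.96, -26.4) → (0.2, -2.6) − 0.01·(8.96, -26.4) = (0.1104, -2.336)
∂J/∂a at (0.1104, -2.336) = 3.40559945728

3.40559945728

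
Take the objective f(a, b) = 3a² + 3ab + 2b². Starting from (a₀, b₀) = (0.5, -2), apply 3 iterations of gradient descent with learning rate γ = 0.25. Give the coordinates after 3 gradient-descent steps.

∇f = (6a + 3b, 3a + 4b)
Step 1: at (0.5, -2), ∇f = (-3, -6.5) → (0.5, -2) − 0.25·(-3, -6.5) = (1.25, -0.375)
Step 2: at (1.25, -0.375), ∇f = (6.375, 2.25) → (1.25, -0.375) − 0.25·(6.375, 2.25) = (-0.34375, -0.9375)
Step 3: at (-0.34375, -0.9375), ∇f = (-4.875, -4.78125) → (-0.34375, -0.9375) − 0.25·(-4.875, -4.78125) = (0.875, 0.2578125)

(0.875, 0.2578125)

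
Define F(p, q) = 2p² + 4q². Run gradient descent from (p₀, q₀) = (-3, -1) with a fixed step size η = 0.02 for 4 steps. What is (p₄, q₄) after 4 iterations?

∇F = (4p, 8q)
(p₁, q₁) = (-3, -1) − 0.02·(-12, -8) = (-2.76, -0.84)
(p₂, q₂) = (-2.76, -0.84) − 0.02·(-11.04, -6.72) = (-2.5392, -0.7056)
(p₃, q₃) = (-2.5392, -0.7056) − 0.02·(-10.1568, -5.6448) = (-2.336064, -0.592704)
(p₄, q₄) = (-2.336064, -0.592704) − 0.02·(-9.344256, -4.741632) = (-2.14917888, -0.49787136)

(-2.14917888, -0.49787136)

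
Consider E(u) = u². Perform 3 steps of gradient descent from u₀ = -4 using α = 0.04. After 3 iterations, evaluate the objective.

E′(u) = 2u
Step 1: E′(-4) = -8; u₁ = -4 − 0.04·(-8) = -3.68
Step 2: E′(-3.68) = -7.36; u₂ = -3.68 − 0.04·(-7.36) = -3.3856
Step 3: E′(-3.3856) = -6.7712; u₃ = -3.3856 − 0.04·(-6.7712) = -3.114752
E(-3.114752) = 9.701680021504

9.701680021504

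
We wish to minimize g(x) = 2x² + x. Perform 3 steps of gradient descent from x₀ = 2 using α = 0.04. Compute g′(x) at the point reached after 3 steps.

g′(x) = 4x + 1
x₁ = 2 − 0.04·9 = 1.64
x₂ = 1.64 − 0.04·7.56 = 1.3376
x₃ = 1.3376 − 0.04·6.3504 = 1.083584
g′(x) at (1.083584) = 5.334336

5.334336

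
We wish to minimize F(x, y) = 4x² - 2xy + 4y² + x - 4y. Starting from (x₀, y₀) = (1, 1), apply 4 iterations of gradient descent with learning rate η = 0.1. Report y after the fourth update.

∇F = (8x - 2y + 1, -2x + 8y - 4)
Step 1: at (1, 1), ∇F = (7, 2) → (1, 1) − 0.1·(7, 2) = (0.3, 0.8)
Step 2: at (0.3, 0.8), ∇F = (1.8, 1.8) → (0.3, 0.8) − 0.1·(1.8, 1.8) = (0.12, 0.62)
Step 3: at (0.12, 0.62), ∇F = (0.72, 0.72) → (0.12, 0.62) − 0.1·(0.72, 0.72) = (0.048, 0.548)
Step 4: at (0.048, 0.548), ∇F = (0.288, 0.288) → (0.048, 0.548) − 0.1·(0.288, 0.288) = (0.0192, 0.5192)
y = 0.5192

0.5192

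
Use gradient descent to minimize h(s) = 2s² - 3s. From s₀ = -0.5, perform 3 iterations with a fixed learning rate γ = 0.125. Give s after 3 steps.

h′(s) = 4s - 3
s₁ = -0.5 − 0.125·(-5) = 0.125
s₂ = 0.125 − 0.125·(-2.5) = 0.4375
s₃ = 0.4375 − 0.125·(-1.25) = 0.59375

0.59375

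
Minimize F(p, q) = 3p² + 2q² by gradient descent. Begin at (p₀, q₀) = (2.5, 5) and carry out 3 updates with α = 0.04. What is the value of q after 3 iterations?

2.96352

∇F = (6p, 4q)
(p₁, q₁) = (2.5, 5) − 0.04·(15, 20) = (1.9, 4.2)
(p₂, q₂) = (1.9, 4.2) − 0.04·(11.4, 16.8) = (1.444, 3.528)
(p₃, q₃) = (1.444, 3.528) − 0.04·(8.664, 14.112) = (1.09744, 2.96352)
q = 2.96352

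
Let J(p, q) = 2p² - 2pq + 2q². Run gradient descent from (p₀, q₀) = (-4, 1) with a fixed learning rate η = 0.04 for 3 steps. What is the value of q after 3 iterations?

-0.070592

∇J = (4p - 2q, -2p + 4q)
Step 1: at (-4, 1), ∇J = (-18, 12) → (-4, 1) − 0.04·(-18, 12) = (-3.28, 0.52)
Step 2: at (-3.28, 0.52), ∇J = (-14.16, 8.64) → (-3.28, 0.52) − 0.04·(-14.16, 8.64) = (-2.7136, 0.1744)
Step 3: at (-2.7136, 0.1744), ∇J = (-11.2032, 6.1248) → (-2.7136, 0.1744) − 0.04·(-11.2032, 6.1248) = (-2.265472, -0.070592)
q = -0.070592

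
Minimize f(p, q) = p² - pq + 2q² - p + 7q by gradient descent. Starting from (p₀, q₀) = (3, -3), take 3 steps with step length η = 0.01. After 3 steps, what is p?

∇f = (2p - q - 1, -p + 4q + 7)
Step 1: at (3, -3), ∇f = (8, -8) → (3, -3) − 0.01·(8, -8) = (2.92, -2.92)
Step 2: at (2.92, -2.92), ∇f = (7.76, -7.6) → (2.92, -2.92) − 0.01·(7.76, -7.6) = (2.8424, -2.844)
Step 3: at (2.8424, -2.844), ∇f = (7.5288, -7.2184) → (2.8424, -2.844) − 0.01·(7.5288, -7.2184) = (2.767112, -2.771816)
p = 2.767112

2.767112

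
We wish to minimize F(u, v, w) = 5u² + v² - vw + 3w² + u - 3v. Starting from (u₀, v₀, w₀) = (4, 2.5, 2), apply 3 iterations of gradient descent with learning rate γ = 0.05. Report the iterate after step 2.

∇F = (10u + 1, 2v - w - 3, -v + 6w)
Step 1: at (4, 2.5, 2), ∇F = (41, 0, 9.5) → (4, 2.5, 2) − 0.05·(41, 0, 9.5) = (1.95, 2.5, 1.525)
Step 2: at (1.95, 2.5, 1.525), ∇F = (20.5, 0.475, 6.65) → (1.95, 2.5, 1.525) − 0.05·(20.5, 0.475, 6.65) = (0.925, 2.47625, 1.1925)

(0.925, 2.47625, 1.1925)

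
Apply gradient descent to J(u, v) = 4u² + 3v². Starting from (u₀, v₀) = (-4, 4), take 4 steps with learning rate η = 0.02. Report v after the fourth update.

∇J = (8u, 6v)
(u₁, v₁) = (-4, 4) − 0.02·(-32, 24) = (-3.36, 3.52)
(u₂, v₂) = (-3.36, 3.52) − 0.02·(-26.88, 21.12) = (-2.8224, 3.0976)
(u₃, v₃) = (-2.8224, 3.0976) − 0.02·(-22.5792, 18.5856) = (-2.370816, 2.725888)
(u₄, v₄) = (-2.370816, 2.725888) − 0.02·(-18.966528, 16.355328) = (-1.99148544, 2.39878144)
v = 2.39878144

2.39878144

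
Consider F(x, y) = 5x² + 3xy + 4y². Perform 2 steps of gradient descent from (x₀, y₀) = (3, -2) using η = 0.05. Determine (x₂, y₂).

∇F = (10x + 3y, 3x + 8y)
Step 1: at (3, -2), ∇F = (24, -7) → (3, -2) − 0.05·(24, -7) = (1.8, -1.65)
Step 2: at (1.8, -1.65), ∇F = (13.05, -7.8) → (1.8, -1.65) − 0.05·(13.05, -7.8) = (1.1475, -1.26)

(1.1475, -1.26)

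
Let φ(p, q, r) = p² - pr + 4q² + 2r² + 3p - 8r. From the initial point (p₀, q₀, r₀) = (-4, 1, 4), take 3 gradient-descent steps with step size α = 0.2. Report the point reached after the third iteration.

∇φ = (2p - r + 3, 8q, -p + 4r - 8)
Step 1: at (-4, 1, 4), ∇φ = (-9, 8, 12) → (-4, 1, 4) − 0.2·(-9, 8, 12) = (-2.2, -0.6, 1.6)
Step 2: at (-2.2, -0.6, 1.6), ∇φ = (-3, -4.8, 0.6) → (-2.2, -0.6, 1.6) − 0.2·(-3, -4.8, 0.6) = (-1.6, 0.36, 1.48)
Step 3: at (-1.6, 0.36, 1.48), ∇φ = (-1.68, 2.88, -0.48) → (-1.6, 0.36, 1.48) − 0.2·(-1.68, 2.88, -0.48) = (-1.264, -0.216, 1.576)

(-1.264, -0.216, 1.576)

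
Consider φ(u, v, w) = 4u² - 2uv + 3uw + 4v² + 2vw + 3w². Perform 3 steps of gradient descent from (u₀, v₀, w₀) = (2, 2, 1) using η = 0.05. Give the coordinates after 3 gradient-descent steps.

∇φ = (8u - 2v + 3w, -2u + 8v + 2w, 3u + 2v + 6w)
Step 1: at (2, 2, 1), ∇φ = (15, 14, 16) → (2, 2, 1) − 0.05·(15, 14, 16) = (1.25, 1.3, 0.2)
Step 2: at (1.25, 1.3, 0.2), ∇φ = (8, 8.3, 7.55) → (1.25, 1.3, 0.2) − 0.05·(8, 8.3, 7.55) = (0.85, 0.885, -0.1775)
Step 3: at (0.85, 0.885, -0.1775), ∇φ = (4.4975, 5.025, 3.255) → (0.85, 0.885, -0.1775) − 0.05·(4.4975, 5.025, 3.255) = (0.625125, 0.63375, -0.34025)

(0.625125, 0.63375, -0.34025)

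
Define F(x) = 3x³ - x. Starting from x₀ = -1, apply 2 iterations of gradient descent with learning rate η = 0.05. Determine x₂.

F′(x) = 9x² - 1
x₁ = -1 − 0.05·8 = -1.4
x₂ = -1.4 − 0.05·16.64 = -2.232

-2.232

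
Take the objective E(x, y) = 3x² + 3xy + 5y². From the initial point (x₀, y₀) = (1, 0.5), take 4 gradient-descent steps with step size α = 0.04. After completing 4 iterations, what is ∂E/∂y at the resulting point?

0.1516032

∇E = (6x + 3y, 3x + 10y)
Step 1: at (1, 0.5), ∇E = (7.5, 8) → (1, 0.5) − 0.04·(7.5, 8) = (0.7, 0.18)
Step 2: at (0.7, 0.18), ∇E = (4.74, 3.9) → (0.7, 0.18) − 0.04·(4.74, 3.9) = (0.5104, 0.024)
Step 3: at (0.5104, 0.024), ∇E = (3.1344, 1.7712) → (0.5104, 0.024) − 0.04·(3.1344, 1.7712) = (0.385024, -0.046848)
Step 4: at (0.385024, -0.046848), ∇E = (2.1696, 0.686592) → (0.385024, -0.046848) − 0.04·(2.1696, 0.686592) = (0.29824, -0.07431168)
∂E/∂y at (0.29824, -0.07431168) = 0.1516032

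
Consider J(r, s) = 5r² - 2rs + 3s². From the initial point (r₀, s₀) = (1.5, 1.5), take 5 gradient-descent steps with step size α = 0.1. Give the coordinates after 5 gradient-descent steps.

∇J = (10r - 2s, -2r + 6s)
(r₁, s₁) = (1.5, 1.5) − 0.1·(12, 6) = (0.3, 0.9)
(r₂, s₂) = (0.3, 0.9) − 0.1·(1.2, 4.8) = (0.18, 0.42)
(r₃, s₃) = (0.18, 0.42) − 0.1·(0.96, 2.16) = (0.084, 0.204)
(r₄, s₄) = (0.084, 0.204) − 0.1·(0.432, 1.056) = (0.0408, 0.0984)
(r₅, s₅) = (0.0408, 0.0984) − 0.1·(0.2112, 0.5088) = (0.01968, 0.04752)

(0.01968, 0.04752)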